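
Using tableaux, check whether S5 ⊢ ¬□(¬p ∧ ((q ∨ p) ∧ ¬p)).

Not valid

Tableau for the negation □(¬p ∧ ((q ∨ p) ∧ ¬p)):
1. □(¬p ∧ ((q ∨ p) ∧ ¬p)), w0
2. ¬p ∧ ((q ∨ p) ∧ ¬p), w0   [□-rule on 1 via w0Rw0]
3. ¬p, w0   [∧-rule on 2]
4. (q ∨ p) ∧ ¬p, w0   [∧-rule on 2]
5. q ∨ p, w0   [∧-rule on 4]
6. q, w0   [∨-rule on 5 (branches; this branch)]
Accessibility: w0Rw0
The negation has an open branch (countermodel exists).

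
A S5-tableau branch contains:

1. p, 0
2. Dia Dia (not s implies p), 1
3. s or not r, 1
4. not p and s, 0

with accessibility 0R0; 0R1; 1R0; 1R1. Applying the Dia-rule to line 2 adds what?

a fresh world 2 with 1R2, and Dia (not s implies p) at 2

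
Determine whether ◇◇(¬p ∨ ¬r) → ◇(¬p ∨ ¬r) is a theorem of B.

Tableau for the negation ¬(◇◇(¬p ∨ ¬r) → ◇(¬p ∨ ¬r)):
1. ¬(◇◇(¬p ∨ ¬r) → ◇(¬p ∨ ¬r)), u
2. ◇◇(¬p ∨ ¬r), u
3. ¬◇(¬p ∨ ¬r), u
4. ¬(¬p ∨ ¬r), u
5. p, u
6. r, u
7. ◇(¬p ∨ ¬r), v
8. ¬(¬p ∨ ¬r), v
9. p, v
10. r, v
11. ¬p ∨ ¬r, w
12. ¬r, w
Accessibility: uRu, uRv, vRu, vRv, vRw, wRv, wRw
The negation has an open branch (countermodel exists).

Not valid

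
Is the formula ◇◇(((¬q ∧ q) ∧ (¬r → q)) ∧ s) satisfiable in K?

Unsatisfiable (every branch closes)

1. ◇◇(((¬q ∧ q) ∧ (¬r → q)) ∧ s), 0
2. ◇(((¬q ∧ q) ∧ (¬r → q)) ∧ s), 1
3. ((¬q ∧ q) ∧ (¬r → q)) ∧ s, 2
4. (¬q ∧ q) ∧ (¬r → q), 2
5. s, 2
6. ¬q ∧ q, 2
7. ¬r → q, 2
8. ¬q, 2
9. q, 2
Accessibility: 0R1, 1R2
Branch closes: q and ¬q both at 2.
Every branch closes; the branch above is one of them.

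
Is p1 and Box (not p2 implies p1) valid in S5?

Tableau for the negation not (p1 and Box (not p2 implies p1)):
1. not (p1 and Box (not p2 implies p1)), w0
2. not Box (not p2 implies p1), w0
3. not (not p2 implies p1), w1
4. not p2, w1
5. not p1, w1
Accessibility: w0Rw0, w0Rw1, w1Rw0, w1Rw1
The negation has an open branch (countermodel exists).

Invalid (countermodel exists)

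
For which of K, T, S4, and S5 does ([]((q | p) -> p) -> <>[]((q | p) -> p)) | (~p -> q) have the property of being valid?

T, S4, S5

T-tableau for the negation ~(([]((q | p) -> p) -> <>[]((q | p) -> p)) | (~p -> q)):
1. ~(([]((q | p) -> p) -> <>[]((q | p) -> p)) | (~p -> q)), w0
2. ~([]((q | p) -> p) -> <>[]((q | p) -> p)), w0   [~|-rule on 1]
3. ~(~p -> q), w0   [~|-rule on 1]
4. []((q | p) -> p), w0   [~->-rule on 2]
5. ~<>[]((q | p) -> p), w0   [~->-rule on 2]
6. ~p, w0   [~->-rule on 3]
7. ~q, w0   [~->-rule on 3]
8. (q | p) -> p, w0   [[]-rule on 4 via w0Rw0]
9. ~[]((q | p) -> p), w0   [~<>-rule on 5 via w0Rw0]
10. ~(q | p), w0   [->-rule on 8 (branches; this branch)]
11. ~((q | p) -> p), w1   [~[]-rule on 9: fresh world w1, w0Rw1]
12. q | p, w1   [~->-rule on 11]
13. ~p, w1   [~->-rule on 11]
14. (q | p) -> p, w1   [[]-rule on 4 via w0Rw1]
15. ~[]((q | p) -> p), w1   [~<>-rule on 5 via w0Rw1]
16. q, w1   [|-rule on 12 (branches; this branch)]
17. ~(q | p), w1   [->-rule on 14 (branches; this branch)]
18. ~q, w1   [~|-rule on 17]
Accessibility: w0Rw0, w0Rw1, w1Rw1
Branch closes: q and ~q both at w1.
Every branch closes (one shown): valid in T, hence also in S4, S5 (every theorem of T is a theorem of S4 and S5).
K-tableau for the negation ~(([]((q | p) -> p) -> <>[]((q | p) -> p)) | (~p -> q)):
1. ~(([]((q | p) -> p) -> <>[]((q | p) -> p)) | (~p -> q)), w0
2. ~([]((q | p) -> p) -> <>[]((q | p) -> p)), w0   [~|-rule on 1]
3. ~(~p -> q), w0   [~|-rule on 1]
4. []((q | p) -> p), w0   [~->-rule on 2]
5. ~<>[]((q | p) -> p), w0   [~->-rule on 2]
6. ~p, w0   [~->-rule on 3]
7. ~q, w0   [~->-rule on 3]
Complete open branch: countermodel on a K-frame, so not valid in K.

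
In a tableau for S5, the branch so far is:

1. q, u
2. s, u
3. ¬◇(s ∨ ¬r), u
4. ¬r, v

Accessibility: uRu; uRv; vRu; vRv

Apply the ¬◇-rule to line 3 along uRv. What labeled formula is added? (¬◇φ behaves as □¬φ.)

¬(s ∨ ¬r), v

¬◇φ behaves as □¬φ: propagate the negated body to each accessible world.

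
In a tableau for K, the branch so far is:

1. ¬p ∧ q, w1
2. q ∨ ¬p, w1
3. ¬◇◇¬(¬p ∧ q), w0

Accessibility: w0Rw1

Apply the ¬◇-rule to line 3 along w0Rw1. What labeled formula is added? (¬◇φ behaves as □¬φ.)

¬◇¬(¬p ∧ q), w1

¬◇φ behaves as □¬φ: propagate the negated body to each accessible world.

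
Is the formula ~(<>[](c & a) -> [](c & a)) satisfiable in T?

1. ~(<>[](c & a) -> [](c & a)), u
2. <>[](c & a), u   [~->-rule on 1]
3. ~[](c & a), u   [~->-rule on 1]
4. [](c & a), v   [<>-rule on 2: fresh world v, uRv]
5. c & a, v   [[]-rule on 4 via vRv]
6. c, v   [&-rule on 5]
7. a, v   [&-rule on 5]
8. ~(c & a), w   [~[]-rule on 3: fresh world w, uRw]
9. ~a, w   [~&-rule on 8 (branches; this branch)]
Accessibility: uRu, uRv, uRw, vRv, wRw

Satisfiable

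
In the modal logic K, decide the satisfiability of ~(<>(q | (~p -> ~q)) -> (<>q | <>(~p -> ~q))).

Unsatisfiable (every branch closes)

1. ~(<>(q | (~p -> ~q)) -> (<>q | <>(~p -> ~q))), w0
2. <>(q | (~p -> ~q)), w0
3. ~(<>q | <>(~p -> ~q)), w0
4. ~<>q, w0
5. ~<>(~p -> ~q), w0
6. q | (~p -> ~q), w1
7. ~q, w1
8. ~(~p -> ~q), w1
9. ~p, w1
10. q, w1
Accessibility: w0Rw1
Branch closes: q and ~q both at w1.
(One branch shown.) All branches close.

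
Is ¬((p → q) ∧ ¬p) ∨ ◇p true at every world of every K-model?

Invalid (countermodel exists)

Tableau for the negation ¬(¬((p → q) ∧ ¬p) ∨ ◇p):
1. ¬(¬((p → q) ∧ ¬p) ∨ ◇p), u
2. (p → q) ∧ ¬p, u
3. ¬◇p, u
4. p → q, u
5. ¬p, u
6. q, u
The negation has an open branch (countermodel exists).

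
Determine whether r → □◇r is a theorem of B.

Yes, valid

Tableau for the negation ¬(r → □◇r):
1. ¬(r → □◇r), u
2. r, u   [¬→-rule on 1]
3. ¬□◇r, u   [¬→-rule on 1]
4. ¬◇r, v   [¬□-rule on 3: fresh world v, uRv]
5. ¬r, u   [¬◇-rule on 4 via vRu]
Accessibility: uRu, uRv, vRu, vRv
Branch closes: r and ¬r both at u.
Every branch of the negation's tableau closes; the branch above is one of them.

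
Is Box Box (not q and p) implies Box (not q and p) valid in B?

Yes, valid

Tableau for the negation not (Box Box (not q and p) implies Box (not q and p)):
1. not (Box Box (not q and p) implies Box (not q and p)), 0
2. Box Box (not q and p), 0
3. not Box (not q and p), 0
4. Box (not q and p), 0
5. not q and p, 0
6. not q, 0
7. p, 0
8. not (not q and p), 1
9. Box (not q and p), 1
10. not q and p, 1
11. not q, 1
12. p, 1
13. not p, 1
Accessibility: 0R0, 0R1, 1R0, 1R1
Branch closes: p and not p both at 1.
All branches of the negation close; one closing branch shown above.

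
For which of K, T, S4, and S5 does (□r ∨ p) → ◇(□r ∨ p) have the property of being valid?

K-tableau for the negation ¬((□r ∨ p) → ◇(□r ∨ p)):
1. ¬((□r ∨ p) → ◇(□r ∨ p)), w0
2. □r ∨ p, w0
3. ¬◇(□r ∨ p), w0
4. p, w0
Complete open branch: countermodel on a K-frame, so not valid in K.
T-tableau for the negation ¬((□r ∨ p) → ◇(□r ∨ p)):
1. ¬((□r ∨ p) → ◇(□r ∨ p)), w0
2. □r ∨ p, w0
3. ¬◇(□r ∨ p), w0
4. ¬(□r ∨ p), w0
5. ¬□r, w0
6. ¬p, w0
7. □r, w0
8. r, w0
9. ¬r, w1
10. ¬(□r ∨ p), w1
11. ¬□r, w1
12. ¬p, w1
13. r, w1
Accessibility: w0Rw0, w0Rw1, w1Rw1
Branch closes: r and ¬r both at w1.
Every branch closes (one shown): valid in T, hence also in S4, S5 (every theorem of T is a theorem of S4 and S5).

T, S4, S5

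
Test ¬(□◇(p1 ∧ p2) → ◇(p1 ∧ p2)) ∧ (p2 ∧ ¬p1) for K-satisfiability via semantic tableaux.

Yes, satisfiable

1. ¬(□◇(p1 ∧ p2) → ◇(p1 ∧ p2)) ∧ (p2 ∧ ¬p1), u
2. ¬(□◇(p1 ∧ p2) → ◇(p1 ∧ p2)), u   [∧-rule on 1]
3. p2 ∧ ¬p1, u   [∧-rule on 1]
4. □◇(p1 ∧ p2), u   [¬→-rule on 2]
5. ¬◇(p1 ∧ p2), u   [¬→-rule on 2]
6. p2, u   [∧-rule on 3]
7. ¬p1, u   [∧-rule on 3]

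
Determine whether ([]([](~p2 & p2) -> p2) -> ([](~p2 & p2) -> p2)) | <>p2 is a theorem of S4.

Valid

Tableau for the negation ~(([]([](~p2 & p2) -> p2) -> ([](~p2 & p2) -> p2)) | <>p2):
1. ~(([]([](~p2 & p2) -> p2) -> ([](~p2 & p2) -> p2)) | <>p2), w0
2. ~([]([](~p2 & p2) -> p2) -> ([](~p2 & p2) -> p2)), w0   [~|-rule on 1]
3. ~<>p2, w0   [~|-rule on 1]
4. []([](~p2 & p2) -> p2), w0   [~->-rule on 2]
5. ~([](~p2 & p2) -> p2), w0   [~->-rule on 2]
6. [](~p2 & p2), w0   [~->-rule on 5]
7. ~p2, w0   [~->-rule on 5]
8. [](~p2 & p2) -> p2, w0   [[]-rule on 4 via w0Rw0]
9. ~p2 & p2, w0   [[]-rule on 6 via w0Rw0]
10. p2, w0   [&-rule on 9]
Accessibility: w0Rw0
Branch closes: p2 and ~p2 both at w0.
All branches of the negation close; one closing branch shown above.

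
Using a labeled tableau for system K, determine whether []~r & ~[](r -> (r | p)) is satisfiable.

Unsatisfiable (every branch closes)

1. []~r & ~[](r -> (r | p)), 0
2. []~r, 0
3. ~[](r -> (r | p)), 0
4. ~(r -> (r | p)), 1
5. r, 1
6. ~(r | p), 1
7. ~r, 1
8. ~p, 1
Accessibility: 0R1
Branch closes: r and ~r both at 1.
Every branch closes; the branch above is one of them.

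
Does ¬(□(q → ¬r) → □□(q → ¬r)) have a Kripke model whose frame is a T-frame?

Satisfiable (open branch found)

1. ¬(□(q → ¬r) → □□(q → ¬r)), 0
2. □(q → ¬r), 0
3. ¬□□(q → ¬r), 0
4. q → ¬r, 0
5. ¬r, 0
6. ¬□(q → ¬r), 1
7. q → ¬r, 1
8. ¬r, 1
9. ¬(q → ¬r), 2
10. q, 2
11. r, 2
Accessibility: 0R0, 0R1, 1R1, 1R2, 2R2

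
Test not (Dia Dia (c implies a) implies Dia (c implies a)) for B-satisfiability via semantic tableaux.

1. not (Dia Dia (c implies a) implies Dia (c implies a)), u
2. Dia Dia (c implies a), u   [neg-implies-rule on 1]
3. not Dia (c implies a), u   [neg-implies-rule on 1]
4. not (c implies a), u   [neg-Dia-rule on 3 via uRu]
5. c, u   [neg-implies-rule on 4]
6. not a, u   [neg-implies-rule on 4]
7. Dia (c implies a), v   [Dia-rule on 2: fresh world v, uRv]
8. not (c implies a), v   [neg-Dia-rule on 3 via uRv]
9. c, v   [neg-implies-rule on 8]
10. not a, v   [neg-implies-rule on 8]
11. c implies a, w   [Dia-rule on 7: fresh world w, vRw]
12. a, w   [implies-rule on 11 (branches; this branch)]
Accessibility: uRu, uRv, vRu, vRv, vRw, wRv, wRw

Satisfiable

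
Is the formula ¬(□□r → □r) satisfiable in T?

1. ¬(□□r → □r), u
2. □□r, u
3. ¬□r, u
4. □r, u
5. r, u
6. ¬r, v
7. □r, v
8. r, v
Accessibility: uRu, uRv, vRv
Branch closes: r and ¬r both at v.
Every branch closes; the branch above is one of them.

No, unsatisfiable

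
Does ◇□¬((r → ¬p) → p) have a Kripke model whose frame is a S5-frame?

1. ◇□¬((r → ¬p) → p), w0
2. □¬((r → ¬p) → p), w1
3. ¬((r → ¬p) → p), w0
4. r → ¬p, w0
5. ¬p, w0
6. ¬((r → ¬p) → p), w1
7. r → ¬p, w1
8. ¬p, w1
Accessibility: w0Rw0, w0Rw1, w1Rw0, w1Rw1

Satisfiable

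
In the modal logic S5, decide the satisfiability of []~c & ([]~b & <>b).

1. []~c & ([]~b & <>b), 0
2. []~c, 0
3. []~b & <>b, 0
4. []~b, 0
5. <>b, 0
6. ~c, 0
7. ~b, 0
8. b, 1
9. ~c, 1
10. ~b, 1
Accessibility: 0R0, 0R1, 1R0, 1R1
Branch closes: b and ~b both at 1.
Every branch closes; the branch above is one of them.

Unsatisfiable (every branch closes)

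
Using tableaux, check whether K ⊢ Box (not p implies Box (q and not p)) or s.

Tableau for the negation not (Box (not p implies Box (q and not p)) or s):
1. not (Box (not p implies Box (q and not p)) or s), 0
2. not Box (not p implies Box (q and not p)), 0
3. not s, 0
4. not (not p implies Box (q and not p)), 1
5. not p, 1
6. not Box (q and not p), 1
7. not (q and not p), 2
8. p, 2
Accessibility: 0R1, 1R2
The negation has an open branch (countermodel exists).

Invalid (countermodel exists)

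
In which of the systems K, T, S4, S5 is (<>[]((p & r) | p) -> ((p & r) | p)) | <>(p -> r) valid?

T, S4, S5

K-tableau for the negation ~((<>[]((p & r) | p) -> ((p & r) | p)) | <>(p -> r)):
1. ~((<>[]((p & r) | p) -> ((p & r) | p)) | <>(p -> r)), u
2. ~(<>[]((p & r) | p) -> ((p & r) | p)), u   [~|-rule on 1]
3. ~<>(p -> r), u   [~|-rule on 1]
4. <>[]((p & r) | p), u   [~->-rule on 2]
5. ~((p & r) | p), u   [~->-rule on 2]
6. ~(p & r), u   [~|-rule on 5]
7. ~p, u   [~|-rule on 5]
8. ~r, u   [~&-rule on 6 (branches; this branch)]
9. []((p & r) | p), v   [<>-rule on 4: fresh world v, uRv]
10. ~(p -> r), v   [~<>-rule on 3 via uRv]
11. p, v   [~->-rule on 10]
12. ~r, v   [~->-rule on 10]
Accessibility: uRv
Complete open branch: countermodel on a K-frame, so not valid in K.
T-tableau for the negation ~((<>[]((p & r) | p) -> ((p & r) | p)) | <>(p -> r)):
1. ~((<>[]((p & r) | p) -> ((p & r) | p)) | <>(p -> r)), u
2. ~(<>[]((p & r) | p) -> ((p & r) | p)), u   [~|-rule on 1]
3. ~<>(p -> r), u   [~|-rule on 1]
4. <>[]((p & r) | p), u   [~->-rule on 2]
5. ~((p & r) | p), u   [~->-rule on 2]
6. ~(p & r), u   [~|-rule on 5]
7. ~p, u   [~|-rule on 5]
8. ~(p -> r), u   [~<>-rule on 3 via uRu]
9. p, u   [~->-rule on 8]
10. ~r, u   [~->-rule on 8]
Accessibility: uRu
Branch closes: p and ~p both at u.
Every branch closes (one shown): valid in T, hence also in S4, S5 (every theorem of T is a theorem of S4 and S5).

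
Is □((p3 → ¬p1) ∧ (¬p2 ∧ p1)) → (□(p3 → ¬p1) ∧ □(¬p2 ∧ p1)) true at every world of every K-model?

Tableau for the negation ¬(□((p3 → ¬p1) ∧ (¬p2 ∧ p1)) → (□(p3 → ¬p1) ∧ □(¬p2 ∧ p1))):
1. ¬(□((p3 → ¬p1) ∧ (¬p2 ∧ p1)) → (□(p3 → ¬p1) ∧ □(¬p2 ∧ p1))), u
2. □((p3 → ¬p1) ∧ (¬p2 ∧ p1)), u
3. ¬(□(p3 → ¬p1) ∧ □(¬p2 ∧ p1)), u
4. ¬□(p3 → ¬p1), u
5. ¬(p3 → ¬p1), v
6. p3, v
7. p1, v
8. (p3 → ¬p1) ∧ (¬p2 ∧ p1), v
9. p3 → ¬p1, v
10. ¬p2 ∧ p1, v
11. ¬p2, v
12. ¬p1, v
Accessibility: uRv
Branch closes: p1 and ¬p1 both at v.
All branches of the negation close; one closing branch shown above.

Yes, valid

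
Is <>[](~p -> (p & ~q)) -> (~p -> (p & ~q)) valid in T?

No, not valid

Tableau for the negation ~(<>[](~p -> (p & ~q)) -> (~p -> (p & ~q))):
1. ~(<>[](~p -> (p & ~q)) -> (~p -> (p & ~q))), u
2. <>[](~p -> (p & ~q)), u
3. ~(~p -> (p & ~q)), u
4. ~p, u
5. ~(p & ~q), u
6. q, u
7. [](~p -> (p & ~q)), v
8. ~p -> (p & ~q), v
9. p & ~q, v
10. p, v
11. ~q, v
Accessibility: uRu, uRv, vRv
The negation has an open branch (countermodel exists).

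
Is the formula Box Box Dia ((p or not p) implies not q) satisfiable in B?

Satisfiable

1. Box Box Dia ((p or not p) implies not q), w0
2. Box Dia ((p or not p) implies not q), w0
3. Dia ((p or not p) implies not q), w0
4. (p or not p) implies not q, w1
5. Box Dia ((p or not p) implies not q), w1
6. Dia ((p or not p) implies not q), w1
7. not q, w1
8. (p or not p) implies not q, w2
9. Dia ((p or not p) implies not q), w2
10. not q, w2
11. (p or not p) implies not q, w3
12. not q, w3
Accessibility: w0Rw0, w0Rw1, w1Rw0, w1Rw1, w1Rw2, w2Rw1, w2Rw2, w2Rw3, w3Rw2, w3Rw3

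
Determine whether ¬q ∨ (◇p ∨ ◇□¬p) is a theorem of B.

Valid in B

Tableau for the negation ¬(¬q ∨ (◇p ∨ ◇□¬p)):
1. ¬(¬q ∨ (◇p ∨ ◇□¬p)), u
2. q, u
3. ¬(◇p ∨ ◇□¬p), u
4. ¬◇p, u
5. ¬◇□¬p, u
6. ¬p, u
7. ¬□¬p, u
8. p, v
9. ¬p, v
Accessibility: uRu, uRv, vRu, vRv
Branch closes: p and ¬p both at v.
All branches of the negation close; one closing branch shown above.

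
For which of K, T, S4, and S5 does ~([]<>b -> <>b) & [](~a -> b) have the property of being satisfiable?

K

K-tableau for the formula:
1. ~([]<>b -> <>b) & [](~a -> b), 0
2. ~([]<>b -> <>b), 0
3. [](~a -> b), 0
4. []<>b, 0
5. ~<>b, 0
Complete open branch: satisfiable in K.
T-tableau for the formula:
1. ~([]<>b -> <>b) & [](~a -> b), 0
2. ~([]<>b -> <>b), 0
3. [](~a -> b), 0
4. []<>b, 0
5. ~<>b, 0
6. ~a -> b, 0
7. <>b, 0
8. ~b, 0
9. a, 0
10. b, 1
11. ~a -> b, 1
12. <>b, 1
13. ~b, 1
Accessibility: 0R0, 0R1, 1R1
Branch closes: b and ~b both at 1.
Every branch closes (one shown): unsatisfiable in T, hence also in S4, S5 (every S4/S5-frame is a T-frame).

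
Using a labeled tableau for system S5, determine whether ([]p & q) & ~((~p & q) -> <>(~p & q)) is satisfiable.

1. ([]p & q) & ~((~p & q) -> <>(~p & q)), w0
2. []p & q, w0
3. ~((~p & q) -> <>(~p & q)), w0
4. []p, w0
5. q, w0
6. ~p & q, w0
7. ~<>(~p & q), w0
8. ~p, w0
9. p, w0
Accessibility: w0Rw0
Branch closes: p and ~p both at w0.
All branches of the tableau close; one closing branch shown above.

Unsatisfiable (every branch closes)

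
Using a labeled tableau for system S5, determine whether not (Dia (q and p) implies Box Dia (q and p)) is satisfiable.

No, unsatisfiable

1. not (Dia (q and p) implies Box Dia (q and p)), w0
2. Dia (q and p), w0   [neg-implies-rule on 1]
3. not Box Dia (q and p), w0   [neg-implies-rule on 1]
4. q and p, w1   [Dia-rule on 2: fresh world w1, w0Rw1]
5. q, w1   [and-rule on 4]
6. p, w1   [and-rule on 4]
7. not Dia (q and p), w2   [neg-Box-rule on 3: fresh world w2, w0Rw2]
8. not (q and p), w0   [neg-Dia-rule on 7 via w2Rw0]
9. not (q and p), w1   [neg-Dia-rule on 7 via w2Rw1]
10. not (q and p), w2   [neg-Dia-rule on 7 via w2Rw2]
11. not p, w0   [neg-and-rule on 8 (branches; this branch)]
12. not p, w1   [neg-and-rule on 9 (branches; this branch)]
Accessibility: w0Rw0, w0Rw1, w0Rw2, w1Rw0, w1Rw1, w1Rw2, w2Rw0, w2Rw1, w2Rw2
Branch closes: p and not p both at w1.
All branches of the tableau close; one closing branch shown above.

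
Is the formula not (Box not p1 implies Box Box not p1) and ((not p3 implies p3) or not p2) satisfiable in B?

Satisfiable

1. not (Box not p1 implies Box Box not p1) and ((not p3 implies p3) or not p2), 0
2. not (Box not p1 implies Box Box not p1), 0
3. (not p3 implies p3) or not p2, 0
4. Box not p1, 0
5. not Box Box not p1, 0
6. not p1, 0
7. not p2, 0
8. not Box not p1, 1
9. not p1, 1
10. p1, 2
Accessibility: 0R0, 0R1, 1R0, 1R1, 1R2, 2R1, 2R2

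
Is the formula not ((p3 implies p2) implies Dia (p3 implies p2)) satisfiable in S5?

Unsatisfiable (every branch closes)

1. not ((p3 implies p2) implies Dia (p3 implies p2)), w0
2. p3 implies p2, w0   [neg-implies-rule on 1]
3. not Dia (p3 implies p2), w0   [neg-implies-rule on 1]
4. not (p3 implies p2), w0   [neg-Dia-rule on 3 via w0Rw0]
5. p3, w0   [neg-implies-rule on 4]
6. not p2, w0   [neg-implies-rule on 4]
7. p2, w0   [implies-rule on 2 (branches; this branch)]
Accessibility: w0Rw0
Branch closes: p2 and not p2 both at w0.
Every branch closes; the branch above is one of them.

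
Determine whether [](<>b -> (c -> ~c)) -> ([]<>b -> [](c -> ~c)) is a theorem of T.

Valid

Tableau for the negation ~([](<>b -> (c -> ~c)) -> ([]<>b -> [](c -> ~c))):
1. ~([](<>b -> (c -> ~c)) -> ([]<>b -> [](c -> ~c))), 0
2. [](<>b -> (c -> ~c)), 0
3. ~([]<>b -> [](c -> ~c)), 0
4. []<>b, 0
5. ~[](c -> ~c), 0
6. <>b -> (c -> ~c), 0
7. <>b, 0
8. c -> ~c, 0
9. ~c, 0
10. ~(c -> ~c), 1
11. c, 1
12. <>b -> (c -> ~c), 1
13. <>b, 1
14. ~<>b, 1
15. ~b, 1
16. b, 2
17. <>b -> (c -> ~c), 2
18. <>b, 2
19. c -> ~c, 2
20. ~c, 2
21. b, 3
22. ~b, 3
Accessibility: 0R0, 0R1, 0R2, 1R1, 1R3, 2R2, 3R3
Branch closes: b and ~b both at 3.
Every branch of the negation's tableau closes; the branch above is one of them.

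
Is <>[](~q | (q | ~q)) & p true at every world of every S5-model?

Invalid (countermodel exists)

Tableau for the negation ~(<>[](~q | (q | ~q)) & p):
1. ~(<>[](~q | (q | ~q)) & p), w0
2. ~p, w0   [~&-rule on 1 (branches; this branch)]
Accessibility: w0Rw0
The negation has an open branch (countermodel exists).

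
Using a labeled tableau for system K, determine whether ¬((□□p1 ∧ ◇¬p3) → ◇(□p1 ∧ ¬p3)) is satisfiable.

Unsatisfiable

1. ¬((□□p1 ∧ ◇¬p3) → ◇(□p1 ∧ ¬p3)), 0
2. □□p1 ∧ ◇¬p3, 0   [¬→-rule on 1]
3. ¬◇(□p1 ∧ ¬p3), 0   [¬→-rule on 1]
4. □□p1, 0   [∧-rule on 2]
5. ◇¬p3, 0   [∧-rule on 2]
6. ¬p3, 1   [◇-rule on 5: fresh world 1, 0R1]
7. ¬(□p1 ∧ ¬p3), 1   [¬◇-rule on 3 via 0R1]
8. □p1, 1   [□-rule on 4 via 0R1]
9. ¬□p1, 1   [¬∧-rule on 7 (branches; this branch)]
10. ¬p1, 2   [¬□-rule on 9: fresh world 2, 1R2]
11. p1, 2   [□-rule on 8 via 1R2]
Accessibility: 0R1, 1R2
Branch closes: p1 and ¬p1 both at 2.
Every branch closes; the branch above is one of them.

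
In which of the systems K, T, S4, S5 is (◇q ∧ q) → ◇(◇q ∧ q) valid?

T-tableau for the negation ¬((◇q ∧ q) → ◇(◇q ∧ q)):
1. ¬((◇q ∧ q) → ◇(◇q ∧ q)), w0
2. ◇q ∧ q, w0   [¬→-rule on 1]
3. ¬◇(◇q ∧ q), w0   [¬→-rule on 1]
4. ◇q, w0   [∧-rule on 2]
5. q, w0   [∧-rule on 2]
6. ¬(◇q ∧ q), w0   [¬◇-rule on 3 via w0Rw0]
7. ¬◇q, w0   [¬∧-rule on 6 (branches; this branch)]
8. ¬q, w0   [¬◇-rule on 7 via w0Rw0]
Accessibility: w0Rw0
Branch closes: q and ¬q both at w0.
Every branch closes (one shown): valid in T, hence also in S4, S5 (every theorem of T is a theorem of S4 and S5).
K-tableau for the negation ¬((◇q ∧ q) → ◇(◇q ∧ q)):
1. ¬((◇q ∧ q) → ◇(◇q ∧ q)), w0
2. ◇q ∧ q, w0   [¬→-rule on 1]
3. ¬◇(◇q ∧ q), w0   [¬→-rule on 1]
4. ◇q, w0   [∧-rule on 2]
5. q, w0   [∧-rule on 2]
6. q, w1   [◇-rule on 4: fresh world w1, w0Rw1]
7. ¬(◇q ∧ q), w1   [¬◇-rule on 3 via w0Rw1]
8. ¬◇q, w1   [¬∧-rule on 7 (branches; this branch)]
Accessibility: w0Rw1
Complete open branch: countermodel on a K-frame, so not valid in K.

T, S4, S5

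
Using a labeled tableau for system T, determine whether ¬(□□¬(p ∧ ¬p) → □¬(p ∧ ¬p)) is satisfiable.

1. ¬(□□¬(p ∧ ¬p) → □¬(p ∧ ¬p)), u
2. □□¬(p ∧ ¬p), u   [¬→-rule on 1]
3. ¬□¬(p ∧ ¬p), u   [¬→-rule on 1]
4. □¬(p ∧ ¬p), u   [□-rule on 2 via uRu]
5. ¬(p ∧ ¬p), u   [□-rule on 4 via uRu]
6. p, u   [¬∧-rule on 5 (branches; this branch)]
7. p ∧ ¬p, v   [¬□-rule on 3: fresh world v, uRv]
8. p, v   [∧-rule on 7]
9. ¬p, v   [∧-rule on 7]
Accessibility: uRu, uRv, vRv
Branch closes: p and ¬p both at v.
Every branch closes; the branch above is one of them.

Unsatisfiable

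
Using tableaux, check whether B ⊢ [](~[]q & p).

No, not valid

Tableau for the negation ~[](~[]q & p):
1. ~[](~[]q & p), u
2. ~(~[]q & p), v
3. ~p, v
Accessibility: uRu, uRv, vRu, vRv
The negation has an open branch (countermodel exists).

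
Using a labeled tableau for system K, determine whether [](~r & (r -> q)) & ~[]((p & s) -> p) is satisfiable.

Unsatisfiable (every branch closes)

1. [](~r & (r -> q)) & ~[]((p & s) -> p), 0
2. [](~r & (r -> q)), 0
3. ~[]((p & s) -> p), 0
4. ~((p & s) -> p), 1
5. p & s, 1
6. ~p, 1
7. p, 1
8. s, 1
Accessibility: 0R1
Branch closes: p and ~p both at 1.
All branches of the tableau close; one closing branch shown above.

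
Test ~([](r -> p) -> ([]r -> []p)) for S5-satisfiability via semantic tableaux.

Unsatisfiable (every branch closes)

1. ~([](r -> p) -> ([]r -> []p)), u
2. [](r -> p), u
3. ~([]r -> []p), u
4. []r, u
5. ~[]p, u
6. r -> p, u
7. r, u
8. p, u
9. ~p, v
10. r -> p, v
11. r, v
12. p, v
Accessibility: uRu, uRv, vRu, vRv
Branch closes: p and ~p both at v.
All branches of the tableau close; one closing branch shown above.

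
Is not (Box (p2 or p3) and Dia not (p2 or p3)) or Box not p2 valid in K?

Tableau for the negation not (not (Box (p2 or p3) and Dia not (p2 or p3)) or Box not p2):
1. not (not (Box (p2 or p3) and Dia not (p2 or p3)) or Box not p2), w0
2. Box (p2 or p3) and Dia not (p2 or p3), w0
3. not Box not p2, w0
4. Box (p2 or p3), w0
5. Dia not (p2 or p3), w0
6. p2, w1
7. p2 or p3, w1
8. p3, w1
9. not (p2 or p3), w2
10. not p2, w2
11. not p3, w2
12. p2 or p3, w2
13. p3, w2
Accessibility: w0Rw1, w0Rw2
Branch closes: p3 and not p3 both at w2.
Every branch of the negation's tableau closes; the branch above is one of them.

Yes, valid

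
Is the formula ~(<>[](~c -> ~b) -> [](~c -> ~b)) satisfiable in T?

1. ~(<>[](~c -> ~b) -> [](~c -> ~b)), 0
2. <>[](~c -> ~b), 0
3. ~[](~c -> ~b), 0
4. [](~c -> ~b), 1
5. ~c -> ~b, 1
6. ~b, 1
7. ~(~c -> ~b), 2
8. ~c, 2
9. b, 2
Accessibility: 0R0, 0R1, 0R2, 1R1, 2R2

Satisfiable (open branch found)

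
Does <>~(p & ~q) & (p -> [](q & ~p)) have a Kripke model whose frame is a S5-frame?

1. <>~(p & ~q) & (p -> [](q & ~p)), w0
2. <>~(p & ~q), w0   [&-rule on 1]
3. p -> [](q & ~p), w0   [&-rule on 1]
4. [](q & ~p), w0   [->-rule on 3 (branches; this branch)]
5. q & ~p, w0   [[]-rule on 4 via w0Rw0]
6. q, w0   [&-rule on 5]
7. ~p, w0   [&-rule on 5]
8. ~(p & ~q), w1   [<>-rule on 2: fresh world w1, w0Rw1]
9. q & ~p, w1   [[]-rule on 4 via w0Rw1]
10. q, w1   [&-rule on 9]
11. ~p, w1   [&-rule on 9]
Accessibility: w0Rw0, w0Rw1, w1Rw0, w1Rw1

Satisfiable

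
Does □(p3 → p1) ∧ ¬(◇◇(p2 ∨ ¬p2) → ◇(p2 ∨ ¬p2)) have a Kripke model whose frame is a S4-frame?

Unsatisfiable (every branch closes)

1. □(p3 → p1) ∧ ¬(◇◇(p2 ∨ ¬p2) → ◇(p2 ∨ ¬p2)), u
2. □(p3 → p1), u   [∧-rule on 1]
3. ¬(◇◇(p2 ∨ ¬p2) → ◇(p2 ∨ ¬p2)), u   [∧-rule on 1]
4. ◇◇(p2 ∨ ¬p2), u   [¬→-rule on 3]
5. ¬◇(p2 ∨ ¬p2), u   [¬→-rule on 3]
6. p3 → p1, u   [□-rule on 2 via uRu]
7. ¬(p2 ∨ ¬p2), u   [¬◇-rule on 5 via uRu]
8. ¬p2, u   [¬∨-rule on 7]
9. p2, u   [¬∨-rule on 7]
Accessibility: uRu
Branch closes: p2 and ¬p2 both at u.
(One branch shown.) All branches close.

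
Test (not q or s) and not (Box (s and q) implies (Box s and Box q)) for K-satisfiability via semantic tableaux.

1. (not q or s) and not (Box (s and q) implies (Box s and Box q)), 0
2. not q or s, 0
3. not (Box (s and q) implies (Box s and Box q)), 0
4. Box (s and q), 0
5. not (Box s and Box q), 0
6. s, 0
7. not Box q, 0
8. not q, 1
9. s and q, 1
10. s, 1
11. q, 1
Accessibility: 0R1
Branch closes: q and not q both at 1.
Every branch closes; the branch above is one of them.

Unsatisfiable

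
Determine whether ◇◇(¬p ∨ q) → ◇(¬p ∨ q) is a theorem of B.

Invalid (countermodel exists)

Tableau for the negation ¬(◇◇(¬p ∨ q) → ◇(¬p ∨ q)):
1. ¬(◇◇(¬p ∨ q) → ◇(¬p ∨ q)), 0
2. ◇◇(¬p ∨ q), 0
3. ¬◇(¬p ∨ q), 0
4. ¬(¬p ∨ q), 0
5. p, 0
6. ¬q, 0
7. ◇(¬p ∨ q), 1
8. ¬(¬p ∨ q), 1
9. p, 1
10. ¬q, 1
11. ¬p ∨ q, 2
12. q, 2
Accessibility: 0R0, 0R1, 1R0, 1R1, 1R2, 2R1, 2R2
The negation has an open branch (countermodel exists).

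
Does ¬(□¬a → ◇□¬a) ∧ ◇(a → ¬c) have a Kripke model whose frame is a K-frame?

Satisfiable (open branch found)

1. ¬(□¬a → ◇□¬a) ∧ ◇(a → ¬c), u
2. ¬(□¬a → ◇□¬a), u
3. ◇(a → ¬c), u
4. □¬a, u
5. ¬◇□¬a, u
6. a → ¬c, v
7. ¬a, v
8. ¬□¬a, v
9. ¬c, v
10. a, w
Accessibility: uRv, vRw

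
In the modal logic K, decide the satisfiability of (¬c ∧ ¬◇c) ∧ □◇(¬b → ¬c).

1. (¬c ∧ ¬◇c) ∧ □◇(¬b → ¬c), w0
2. ¬c ∧ ¬◇c, w0   [∧-rule on 1]
3. □◇(¬b → ¬c), w0   [∧-rule on 1]
4. ¬c, w0   [∧-rule on 2]
5. ¬◇c, w0   [∧-rule on 2]

Yes, satisfiable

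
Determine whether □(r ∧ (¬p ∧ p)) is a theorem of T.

Tableau for the negation ¬□(r ∧ (¬p ∧ p)):
1. ¬□(r ∧ (¬p ∧ p)), 0
2. ¬(r ∧ (¬p ∧ p)), 1   [¬□-rule on 1: fresh world 1, 0R1]
3. ¬(¬p ∧ p), 1   [¬∧-rule on 2 (branches; this branch)]
4. ¬p, 1   [¬∧-rule on 3 (branches; this branch)]
Accessibility: 0R0, 0R1, 1R1
The negation has an open branch (countermodel exists).

Invalid (countermodel exists)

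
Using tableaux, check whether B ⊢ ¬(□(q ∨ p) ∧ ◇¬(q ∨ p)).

Tableau for the negation □(q ∨ p) ∧ ◇¬(q ∨ p):
1. □(q ∨ p) ∧ ◇¬(q ∨ p), 0
2. □(q ∨ p), 0   [∧-rule on 1]
3. ◇¬(q ∨ p), 0   [∧-rule on 1]
4. q ∨ p, 0   [□-rule on 2 via 0R0]
5. p, 0   [∨-rule on 4 (branches; this branch)]
6. ¬(q ∨ p), 1   [◇-rule on 3: fresh world 1, 0R1]
7. ¬q, 1   [¬∨-rule on 6]
8. ¬p, 1   [¬∨-rule on 6]
9. q ∨ p, 1   [□-rule on 2 via 0R1]
10. p, 1   [∨-rule on 9 (branches; this branch)]
Accessibility: 0R0, 0R1, 1R0, 1R1
Branch closes: p and ¬p both at 1.
Every branch of the negation's tableau closes; the branch above is one of them.

Valid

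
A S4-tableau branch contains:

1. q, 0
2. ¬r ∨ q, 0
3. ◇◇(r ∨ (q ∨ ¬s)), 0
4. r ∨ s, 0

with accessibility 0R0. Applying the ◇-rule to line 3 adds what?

a fresh world 1 with 0R1, and ◇(r ∨ (q ∨ ¬s)) at 1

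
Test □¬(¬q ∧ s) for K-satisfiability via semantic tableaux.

1. □¬(¬q ∧ s), w0

Satisfiable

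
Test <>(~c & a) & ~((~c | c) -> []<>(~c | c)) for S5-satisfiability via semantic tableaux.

No, unsatisfiable

1. <>(~c & a) & ~((~c | c) -> []<>(~c | c)), w0
2. <>(~c & a), w0   [&-rule on 1]
3. ~((~c | c) -> []<>(~c | c)), w0   [&-rule on 1]
4. ~c | c, w0   [~->-rule on 3]
5. ~[]<>(~c | c), w0   [~->-rule on 3]
6. c, w0   [|-rule on 4 (branches; this branch)]
7. ~c & a, w1   [<>-rule on 2: fresh world w1, w0Rw1]
8. ~c, w1   [&-rule on 7]
9. a, w1   [&-rule on 7]
10. ~<>(~c | c), w2   [~[]-rule on 5: fresh world w2, w0Rw2]
11. ~(~c | c), w0   [~<>-rule on 10 via w2Rw0]
12. ~c, w0   [~|-rule on 11]
Accessibility: w0Rw0, w0Rw1, w0Rw2, w1Rw0, w1Rw1, w1Rw2, w2Rw0, w2Rw1, w2Rw2
Branch closes: c and ~c both at w0.
All branches of the tableau close; one closing branch shown above.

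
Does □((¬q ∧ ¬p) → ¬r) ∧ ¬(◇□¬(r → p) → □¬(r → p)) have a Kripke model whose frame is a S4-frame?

1. □((¬q ∧ ¬p) → ¬r) ∧ ¬(◇□¬(r → p) → □¬(r → p)), 0
2. □((¬q ∧ ¬p) → ¬r), 0
3. ¬(◇□¬(r → p) → □¬(r → p)), 0
4. ◇□¬(r → p), 0
5. ¬□¬(r → p), 0
6. (¬q ∧ ¬p) → ¬r, 0
7. ¬r, 0
8. □¬(r → p), 1
9. (¬q ∧ ¬p) → ¬r, 1
10. ¬(r → p), 1
11. r, 1
12. ¬p, 1
13. ¬(¬q ∧ ¬p), 1
14. q, 1
15. r → p, 2
16. (¬q ∧ ¬p) → ¬r, 2
17. p, 2
18. ¬r, 2
Accessibility: 0R0, 0R1, 0R2, 1R1, 2R2

Satisfiable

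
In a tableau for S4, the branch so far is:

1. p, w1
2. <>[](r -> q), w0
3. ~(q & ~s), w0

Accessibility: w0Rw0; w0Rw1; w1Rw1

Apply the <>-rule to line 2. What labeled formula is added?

a fresh world w2 with w0Rw2, and [](r -> q) at w2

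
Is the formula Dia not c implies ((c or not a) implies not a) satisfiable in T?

1. Dia not c implies ((c or not a) implies not a), w0
2. (c or not a) implies not a, w0
3. not a, w0
Accessibility: w0Rw0

Yes, satisfiable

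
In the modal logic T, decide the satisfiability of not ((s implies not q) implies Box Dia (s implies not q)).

Satisfiable (open branch found)

1. not ((s implies not q) implies Box Dia (s implies not q)), u
2. s implies not q, u
3. not Box Dia (s implies not q), u
4. not q, u
5. not Dia (s implies not q), v
6. not (s implies not q), v
7. s, v
8. q, v
Accessibility: uRu, uRv, vRv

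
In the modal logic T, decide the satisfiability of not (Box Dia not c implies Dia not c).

1. not (Box Dia not c implies Dia not c), u
2. Box Dia not c, u   [neg-implies-rule on 1]
3. not Dia not c, u   [neg-implies-rule on 1]
4. Dia not c, u   [Box-rule on 2 via uRu]
5. c, u   [neg-Dia-rule on 3 via uRu]
6. not c, v   [Dia-rule on 4: fresh world v, uRv]
7. Dia not c, v   [Box-rule on 2 via uRv]
8. c, v   [neg-Dia-rule on 3 via uRv]
Accessibility: uRu, uRv, vRv
Branch closes: c and not c both at v.
(One branch shown.) All branches close.

No, unsatisfiable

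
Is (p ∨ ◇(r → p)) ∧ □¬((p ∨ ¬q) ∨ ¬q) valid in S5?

Tableau for the negation ¬((p ∨ ◇(r → p)) ∧ □¬((p ∨ ¬q) ∨ ¬q)):
1. ¬((p ∨ ◇(r → p)) ∧ □¬((p ∨ ¬q) ∨ ¬q)), w0
2. ¬□¬((p ∨ ¬q) ∨ ¬q), w0
3. (p ∨ ¬q) ∨ ¬q, w1
4. ¬q, w1
Accessibility: w0Rw0, w0Rw1, w1Rw0, w1Rw1
The negation has an open branch (countermodel exists).

Invalid (countermodel exists)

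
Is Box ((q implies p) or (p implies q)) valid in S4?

Valid in S4

Tableau for the negation not Box ((q implies p) or (p implies q)):
1. not Box ((q implies p) or (p implies q)), u
2. not ((q implies p) or (p implies q)), v
3. not (q implies p), v
4. not (p implies q), v
5. q, v
6. not p, v
7. p, v
8. not q, v
Accessibility: uRu, uRv, vRv
Branch closes: p and not p both at v.
Every branch of the negation's tableau closes; the branch above is one of them.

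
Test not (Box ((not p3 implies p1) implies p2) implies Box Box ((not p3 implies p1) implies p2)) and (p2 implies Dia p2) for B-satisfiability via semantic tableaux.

Satisfiable

1. not (Box ((not p3 implies p1) implies p2) implies Box Box ((not p3 implies p1) implies p2)) and (p2 implies Dia p2), 0
2. not (Box ((not p3 implies p1) implies p2) implies Box Box ((not p3 implies p1) implies p2)), 0   [and-rule on 1]
3. p2 implies Dia p2, 0   [and-rule on 1]
4. Box ((not p3 implies p1) implies p2), 0   [neg-implies-rule on 2]
5. not Box Box ((not p3 implies p1) implies p2), 0   [neg-implies-rule on 2]
6. (not p3 implies p1) implies p2, 0   [Box-rule on 4 via 0R0]
7. Dia p2, 0   [implies-rule on 3 (branches; this branch)]
8. p2, 0   [implies-rule on 6 (branches; this branch)]
9. not Box ((not p3 implies p1) implies p2), 1   [neg-Box-rule on 5: fresh world 1, 0R1]
10. (not p3 implies p1) implies p2, 1   [Box-rule on 4 via 0R1]
11. p2, 1   [implies-rule on 10 (branches; this branch)]
12. p2, 2   [Dia-rule on 7: fresh world 2, 0R2]
13. (not p3 implies p1) implies p2, 2   [Box-rule on 4 via 0R2]
14. not ((not p3 implies p1) implies p2), 3   [neg-Box-rule on 9: fresh world 3, 1R3]
15. not p3 implies p1, 3   [neg-implies-rule on 14]
16. not p2, 3   [neg-implies-rule on 14]
17. p1, 3   [implies-rule on 15 (branches; this branch)]
Accessibility: 0R0, 0R1, 0R2, 1R0, 1R1, 1R3, 2R0, 2R2, 3R1, 3R3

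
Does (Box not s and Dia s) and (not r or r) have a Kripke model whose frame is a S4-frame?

No, unsatisfiable

1. (Box not s and Dia s) and (not r or r), u
2. Box not s and Dia s, u   [and-rule on 1]
3. not r or r, u   [and-rule on 1]
4. Box not s, u   [and-rule on 2]
5. Dia s, u   [and-rule on 2]
6. not s, u   [Box-rule on 4 via uRu]
7. r, u   [or-rule on 3 (branches; this branch)]
8. s, v   [Dia-rule on 5: fresh world v, uRv]
9. not s, v   [Box-rule on 4 via uRv]
Accessibility: uRu, uRv, vRv
Branch closes: s and not s both at v.
All branches of the tableau close; one closing branch shown above.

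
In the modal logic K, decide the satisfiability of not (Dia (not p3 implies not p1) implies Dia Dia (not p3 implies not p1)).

Satisfiable (open branch found)

1. not (Dia (not p3 implies not p1) implies Dia Dia (not p3 implies not p1)), 0
2. Dia (not p3 implies not p1), 0
3. not Dia Dia (not p3 implies not p1), 0
4. not p3 implies not p1, 1
5. not Dia (not p3 implies not p1), 1
6. not p1, 1
Accessibility: 0R1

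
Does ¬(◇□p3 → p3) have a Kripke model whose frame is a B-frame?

No, unsatisfiable

1. ¬(◇□p3 → p3), u
2. ◇□p3, u
3. ¬p3, u
4. □p3, v
5. p3, u
Accessibility: uRu, uRv, vRu, vRv
Branch closes: p3 and ¬p3 both at u.
Every branch closes; the branch above is one of them.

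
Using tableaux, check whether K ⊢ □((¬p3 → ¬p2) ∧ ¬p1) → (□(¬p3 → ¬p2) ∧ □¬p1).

Valid in K

Tableau for the negation ¬(□((¬p3 → ¬p2) ∧ ¬p1) → (□(¬p3 → ¬p2) ∧ □¬p1)):
1. ¬(□((¬p3 → ¬p2) ∧ ¬p1) → (□(¬p3 → ¬p2) ∧ □¬p1)), u
2. □((¬p3 → ¬p2) ∧ ¬p1), u
3. ¬(□(¬p3 → ¬p2) ∧ □¬p1), u
4. ¬□(¬p3 → ¬p2), u
5. ¬(¬p3 → ¬p2), v
6. ¬p3, v
7. p2, v
8. (¬p3 → ¬p2) ∧ ¬p1, v
9. ¬p3 → ¬p2, v
10. ¬p1, v
11. ¬p2, v
Accessibility: uRv
Branch closes: p2 and ¬p2 both at v.
Every branch of the negation's tableau closes; the branch above is one of them.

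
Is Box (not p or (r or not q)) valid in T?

No, not valid

Tableau for the negation not Box (not p or (r or not q)):
1. not Box (not p or (r or not q)), u
2. not (not p or (r or not q)), v
3. p, v
4. not (r or not q), v
5. not r, v
6. q, v
Accessibility: uRu, uRv, vRv
The negation has an open branch (countermodel exists).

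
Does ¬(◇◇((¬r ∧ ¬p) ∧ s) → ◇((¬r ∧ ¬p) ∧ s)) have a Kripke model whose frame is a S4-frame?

1. ¬(◇◇((¬r ∧ ¬p) ∧ s) → ◇((¬r ∧ ¬p) ∧ s)), u
2. ◇◇((¬r ∧ ¬p) ∧ s), u
3. ¬◇((¬r ∧ ¬p) ∧ s), u
4. ¬((¬r ∧ ¬p) ∧ s), u
5. ¬(¬r ∧ ¬p), u
6. p, u
7. ◇((¬r ∧ ¬p) ∧ s), v
8. ¬((¬r ∧ ¬p) ∧ s), v
9. ¬(¬r ∧ ¬p), v
10. p, v
11. (¬r ∧ ¬p) ∧ s, w
12. ¬r ∧ ¬p, w
13. s, w
14. ¬r, w
15. ¬p, w
16. ¬((¬r ∧ ¬p) ∧ s), w
17. ¬(¬r ∧ ¬p), w
18. p, w
Accessibility: uRu, uRv, uRw, vRv, vRw, wRw
Branch closes: p and ¬p both at w.
All branches of the tableau close; one closing branch shown above.

No, unsatisfiable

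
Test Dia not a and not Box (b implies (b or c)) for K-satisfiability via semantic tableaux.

1. Dia not a and not Box (b implies (b or c)), 0
2. Dia not a, 0   [and-rule on 1]
3. not Box (b implies (b or c)), 0   [and-rule on 1]
4. not a, 1   [Dia-rule on 2: fresh world 1, 0R1]
5. not (b implies (b or c)), 2   [neg-Box-rule on 3: fresh world 2, 0R2]
6. b, 2   [neg-implies-rule on 5]
7. not (b or c), 2   [neg-implies-rule on 5]
8. not b, 2   [neg-or-rule on 7]
9. not c, 2   [neg-or-rule on 7]
Accessibility: 0R1, 0R2
Branch closes: b and not b both at 2.
Every branch closes; the branch above is one of them.

Unsatisfiable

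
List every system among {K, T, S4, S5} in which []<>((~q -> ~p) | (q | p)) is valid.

K-tableau for the negation ~[]<>((~q -> ~p) | (q | p)):
1. ~[]<>((~q -> ~p) | (q | p)), 0
2. ~<>((~q -> ~p) | (q | p)), 1
Accessibility: 0R1
Complete open branch: countermodel on a K-frame, so not valid in K.
T-tableau for the negation ~[]<>((~q -> ~p) | (q | p)):
1. ~[]<>((~q -> ~p) | (q | p)), 0
2. ~<>((~q -> ~p) | (q | p)), 1
3. ~((~q -> ~p) | (q | p)), 1
4. ~(~q -> ~p), 1
5. ~(q | p), 1
6. ~q, 1
7. p, 1
8. ~p, 1
Accessibility: 0R0, 0R1, 1R1
Branch closes: p and ~p both at 1.
Every branch closes (one shown): valid in T, hence also in S4, S5 (every theorem of T is a theorem of S4 and S5).

T, S4, S5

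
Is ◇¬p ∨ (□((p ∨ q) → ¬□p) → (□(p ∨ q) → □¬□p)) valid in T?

Tableau for the negation ¬(◇¬p ∨ (□((p ∨ q) → ¬□p) → (□(p ∨ q) → □¬□p))):
1. ¬(◇¬p ∨ (□((p ∨ q) → ¬□p) → (□(p ∨ q) → □¬□p))), w0
2. ¬◇¬p, w0
3. ¬(□((p ∨ q) → ¬□p) → (□(p ∨ q) → □¬□p)), w0
4. □((p ∨ q) → ¬□p), w0
5. ¬(□(p ∨ q) → □¬□p), w0
6. □(p ∨ q), w0
7. ¬□¬□p, w0
8. p, w0
9. (p ∨ q) → ¬□p, w0
10. p ∨ q, w0
11. ¬□p, w0
12. q, w0
13. □p, w1
14. p, w1
15. (p ∨ q) → ¬□p, w1
16. p ∨ q, w1
17. ¬□p, w1
18. q, w1
19. ¬p, w2
20. p, w2
Accessibility: w0Rw0, w0Rw1, w0Rw2, w1Rw1, w2Rw2
Branch closes: p and ¬p both at w2.
All branches of the negation close; one closing branch shown above.

Yes, valid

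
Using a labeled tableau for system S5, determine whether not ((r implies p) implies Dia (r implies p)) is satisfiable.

1. not ((r implies p) implies Dia (r implies p)), 0
2. r implies p, 0
3. not Dia (r implies p), 0
4. not (r implies p), 0
5. r, 0
6. not p, 0
7. p, 0
Accessibility: 0R0
Branch closes: p and not p both at 0.
All branches of the tableau close; one closing branch shown above.

Unsatisfiable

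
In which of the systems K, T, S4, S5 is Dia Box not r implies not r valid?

S5

S4-tableau for the negation not (Dia Box not r implies not r):
1. not (Dia Box not r implies not r), w0
2. Dia Box not r, w0   [neg-implies-rule on 1]
3. r, w0   [neg-implies-rule on 1]
4. Box not r, w1   [Dia-rule on 2: fresh world w1, w0Rw1]
5. not r, w1   [Box-rule on 4 via w1Rw1]
Accessibility: w0Rw0, w0Rw1, w1Rw1
Complete open branch: countermodel on an S4-frame, so not valid in S4, nor in K, T (the same frame is also a K-frame and a T-frame).
S5-tableau for the negation not (Dia Box not r implies not r):
1. not (Dia Box not r implies not r), w0
2. Dia Box not r, w0   [neg-implies-rule on 1]
3. r, w0   [neg-implies-rule on 1]
4. Box not r, w1   [Dia-rule on 2: fresh world w1, w0Rw1]
5. not r, w0   [Box-rule on 4 via w1Rw0]
Accessibility: w0Rw0, w0Rw1, w1Rw0, w1Rw1
Branch closes: r and not r both at w0.
Every branch closes (one shown): valid in S5.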